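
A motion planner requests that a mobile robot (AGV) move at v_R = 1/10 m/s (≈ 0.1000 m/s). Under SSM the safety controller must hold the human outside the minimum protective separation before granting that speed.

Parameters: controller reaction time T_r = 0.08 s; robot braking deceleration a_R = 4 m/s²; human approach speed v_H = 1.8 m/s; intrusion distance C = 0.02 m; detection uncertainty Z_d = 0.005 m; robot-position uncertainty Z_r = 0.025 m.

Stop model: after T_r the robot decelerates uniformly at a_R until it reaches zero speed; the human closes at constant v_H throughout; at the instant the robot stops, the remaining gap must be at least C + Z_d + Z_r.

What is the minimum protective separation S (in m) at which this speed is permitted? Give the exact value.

S_min = 993/4000 m = 0.2482 m

braking lasts T_s = (1/10)/4 = 0.0250 s
robot in T_r: 0.1000·0.0800 = 0.0080 m
robot under decel: 0.1000²/(2·4.0000) = 0.0013 m
person approaches 1.8000·(0.0800+0.0250) = 0.1890 m
margins: 0.0200+0.0050+0.0250 = 0.0500 m
S_min ≈ 0.0080+0.0013+0.1890+0.0500  ⇒  S_min = 993/4000 m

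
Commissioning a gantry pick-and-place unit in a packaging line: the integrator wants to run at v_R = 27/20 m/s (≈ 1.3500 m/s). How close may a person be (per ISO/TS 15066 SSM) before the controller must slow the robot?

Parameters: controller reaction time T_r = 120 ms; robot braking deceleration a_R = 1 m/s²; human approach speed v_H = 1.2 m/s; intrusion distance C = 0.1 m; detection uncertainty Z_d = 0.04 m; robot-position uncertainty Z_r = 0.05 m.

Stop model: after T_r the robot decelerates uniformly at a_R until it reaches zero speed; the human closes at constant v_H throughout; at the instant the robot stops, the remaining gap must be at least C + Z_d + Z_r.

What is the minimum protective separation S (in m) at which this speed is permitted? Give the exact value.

braking lasts T_s = (27/20)/1 = 1.3500 s
robot in T_r: 1.3500·0.1200 = 0.1620 m
braking distance = 1.3500²/(2·1.0000) = 0.9113 m
human closes 1.2000·1.4700 = 1.7640 m
residual clearance needed = 0.1000+0.0400+0.0500 = 0.1900 m
S_min ≈ 0.1620+0.9113+1.7640+0.1900  ⇒  S_min = 12109/4000 m

S_min = 12109/4000 m = 3.0272 m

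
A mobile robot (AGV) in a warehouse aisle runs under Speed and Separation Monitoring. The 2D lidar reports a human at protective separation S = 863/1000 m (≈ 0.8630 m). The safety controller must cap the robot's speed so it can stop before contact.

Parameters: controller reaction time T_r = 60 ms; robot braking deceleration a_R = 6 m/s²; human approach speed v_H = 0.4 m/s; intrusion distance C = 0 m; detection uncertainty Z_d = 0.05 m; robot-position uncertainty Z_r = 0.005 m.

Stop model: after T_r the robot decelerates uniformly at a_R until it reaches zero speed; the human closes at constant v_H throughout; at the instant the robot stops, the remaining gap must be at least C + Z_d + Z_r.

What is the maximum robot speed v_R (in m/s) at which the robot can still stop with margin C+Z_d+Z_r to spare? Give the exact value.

quadratic (1/12)·v² + (19/150)·v + (-98/125) = 0
  disc = (19/150)² − 4·(1/12)·(-98/125) = 6241/22500 ; √disc = 79/150
  v_R = (−(19/150) + 79/150) / (2·(1/12)) = 12/5 m/s
check:
T_s = v_R/a_R = (12/5)/6 = 0.4000 s
robot covers v_R·T_r = 2.4000·0.0600 = 0.1440 m before braking
robot under decel: 2.4000²/(2·6.0000) = 0.4800 m
human closes 0.4000·0.4600 = 0.1840 m
C+Z_d+Z_r = 0.0000+0.0500+0.0050 = 0.0550 m
sum ≈ 0.1440+0.4800+0.1840+0.0550 ≈ 0.8630 m = S ✓

v_R_max = 12/5 m/s = 2.4000 m/s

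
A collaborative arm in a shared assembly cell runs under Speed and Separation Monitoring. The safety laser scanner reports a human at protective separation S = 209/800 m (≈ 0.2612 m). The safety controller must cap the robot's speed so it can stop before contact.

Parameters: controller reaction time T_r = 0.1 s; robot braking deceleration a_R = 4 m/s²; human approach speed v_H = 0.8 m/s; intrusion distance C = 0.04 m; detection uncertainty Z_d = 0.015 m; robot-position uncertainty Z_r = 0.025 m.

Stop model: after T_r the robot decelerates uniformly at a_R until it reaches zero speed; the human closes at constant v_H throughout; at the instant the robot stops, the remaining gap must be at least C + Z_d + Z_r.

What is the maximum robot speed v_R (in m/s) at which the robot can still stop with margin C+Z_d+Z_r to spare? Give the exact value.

v_R_max = 3/10 m/s = 0.3000 m/s

quadratic (1/8)·v² + (3/10)·v + (-81/800) = 0
  disc = (3/10)² − 4·(1/8)·(-81/800) = 9/64 ; √disc = 3/8
  v_R = (−(3/10) + 3/8) / (2·(1/8)) = 3/10 m/s
check:
T_s = v_R/a_R = (3/10)/4 = 0.0750 s
robot covers v_R·T_r = 0.3000·0.1000 = 0.0300 m before braking
robot under decel: 0.3000²/(2·4.0000) = 0.0112 m
human closes 0.8000·0.1750 = 0.1400 m
margins: 0.0400+0.0150+0.0250 = 0.0800 m
sum ≈ 0.0300+0.0112+0.1400+0.0800 ≈ 0.2612 m = S ✓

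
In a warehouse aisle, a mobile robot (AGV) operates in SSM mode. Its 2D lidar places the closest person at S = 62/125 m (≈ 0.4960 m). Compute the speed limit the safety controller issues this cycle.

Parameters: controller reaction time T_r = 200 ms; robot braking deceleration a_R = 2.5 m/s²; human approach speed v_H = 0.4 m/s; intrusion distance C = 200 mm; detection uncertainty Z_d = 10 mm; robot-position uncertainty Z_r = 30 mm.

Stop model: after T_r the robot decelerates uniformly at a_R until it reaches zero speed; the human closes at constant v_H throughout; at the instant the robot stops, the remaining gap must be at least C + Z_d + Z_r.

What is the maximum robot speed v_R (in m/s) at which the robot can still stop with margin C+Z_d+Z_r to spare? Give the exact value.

collect terms ⇒ (1/5)·v_R² + (9/25)·v_R + (-22/125) = 0
  disc = (9/25)² − 4·(1/5)·(-22/125) = 169/625 ; √disc = 13/25
  v_R = (−(9/25) + 13/25) / (2·(1/5)) = 2/5 m/s
check:
stop time T_s = (2/5)/(5/2) = 0.1600 s
robot in T_r: 0.4000·0.2000 = 0.0800 m
braking distance = 0.4000²/(2·2.5000) = 0.0320 m
person approaches 0.4000·(0.2000+0.1600) = 0.1440 m
residual clearance needed = 0.2000+0.0100+0.0300 = 0.2400 m
sum ≈ 0.0800+0.0320+0.1440+0.2400 ≈ 0.4960 m = S ✓

v_R_max = 2/5 m/s = 0.4000 m/s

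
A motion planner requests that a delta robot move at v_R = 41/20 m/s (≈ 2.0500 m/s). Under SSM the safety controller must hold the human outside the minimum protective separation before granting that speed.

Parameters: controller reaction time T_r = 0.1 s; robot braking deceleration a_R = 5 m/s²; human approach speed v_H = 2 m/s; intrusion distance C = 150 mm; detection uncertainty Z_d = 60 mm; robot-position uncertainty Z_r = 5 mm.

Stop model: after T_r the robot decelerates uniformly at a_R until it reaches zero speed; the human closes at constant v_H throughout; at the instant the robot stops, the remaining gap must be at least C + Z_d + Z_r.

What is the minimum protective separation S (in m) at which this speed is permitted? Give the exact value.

braking lasts T_s = (41/20)/5 = 0.4100 s
robot in T_r: 2.0500·0.1000 = 0.2050 m
braking distance = 2.0500²/(2·5.0000) = 0.4203 m
person approaches 2.0000·(0.1000+0.4100) = 1.0200 m
margins: 0.1500+0.0600+0.0050 = 0.2150 m
S_min ≈ 0.2050+0.4203+1.0200+0.2150  ⇒  S_min = 7441/4000 m

S_min = 7441/4000 m = 1.8602 m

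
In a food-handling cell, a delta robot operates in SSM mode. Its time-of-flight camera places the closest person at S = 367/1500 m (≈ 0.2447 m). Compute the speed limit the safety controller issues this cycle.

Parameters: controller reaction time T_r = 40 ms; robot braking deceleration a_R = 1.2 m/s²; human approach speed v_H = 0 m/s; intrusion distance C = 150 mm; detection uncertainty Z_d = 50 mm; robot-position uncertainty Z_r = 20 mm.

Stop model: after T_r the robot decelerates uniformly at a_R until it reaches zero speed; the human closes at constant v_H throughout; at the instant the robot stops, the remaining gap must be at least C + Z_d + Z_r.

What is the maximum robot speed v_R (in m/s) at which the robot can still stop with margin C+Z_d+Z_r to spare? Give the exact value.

at the boundary: (5/12)·v² + (1/25)·v + (-37/1500) = 0
  disc = (1/25)² − 4·(5/12)·(-37/1500) = 961/22500 ; √disc = 31/150
  v_R = (−(1/25) + 31/150) / (2·(5/12)) = 1/5 m/s
check:
braking lasts T_s = (1/5)/(6/5) = 0.1667 s
robot covers v_R·T_r = 0.2000·0.0400 = 0.0080 m before braking
robot under decel: 0.2000²/(2·1.2000) = 0.0167 m
person approaches 0.0000·(0.0400+0.1667) = 0.0000 m
C+Z_d+Z_r = 0.1500+0.0500+0.0200 = 0.2200 m
sum ≈ 0.0080+0.0167+0.0000+0.2200 ≈ 0.2447 m = S ✓

v_R_max = 1/5 m/s = 0.2000 m/s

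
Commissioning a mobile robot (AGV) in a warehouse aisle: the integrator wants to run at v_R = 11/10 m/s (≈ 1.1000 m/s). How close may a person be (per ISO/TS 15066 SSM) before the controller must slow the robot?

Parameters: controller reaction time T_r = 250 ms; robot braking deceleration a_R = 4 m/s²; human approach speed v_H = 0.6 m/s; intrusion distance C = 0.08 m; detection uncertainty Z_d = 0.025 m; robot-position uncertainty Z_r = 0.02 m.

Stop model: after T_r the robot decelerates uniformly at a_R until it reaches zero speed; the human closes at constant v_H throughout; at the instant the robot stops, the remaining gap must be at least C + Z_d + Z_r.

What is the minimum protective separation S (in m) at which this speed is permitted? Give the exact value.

S_min = 693/800 m = 0.8662 m

T_s = v_R/a_R = (11/10)/4 = 0.2750 s
reaction-phase robot travel = 1.1000·0.2500 = 0.2750 m
robot under decel: 1.1000²/(2·4.0000) = 0.1512 m
person approaches 0.6000·(0.2500+0.2750) = 0.3150 m
margins: 0.0800+0.0250+0.0200 = 0.1250 m
S_min ≈ 0.2750+0.1512+0.3150+0.1250  ⇒  S_min = 693/800 m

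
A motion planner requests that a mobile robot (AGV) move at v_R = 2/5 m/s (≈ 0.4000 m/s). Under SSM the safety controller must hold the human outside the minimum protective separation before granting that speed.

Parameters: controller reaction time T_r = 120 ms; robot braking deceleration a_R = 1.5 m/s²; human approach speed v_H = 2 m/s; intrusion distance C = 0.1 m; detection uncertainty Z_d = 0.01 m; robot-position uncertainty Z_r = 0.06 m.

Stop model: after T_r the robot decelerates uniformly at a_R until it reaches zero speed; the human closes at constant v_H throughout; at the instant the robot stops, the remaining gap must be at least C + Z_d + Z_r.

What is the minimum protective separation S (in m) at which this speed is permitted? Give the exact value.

S_min = 1567/1500 m = 1.0447 m

T_s = v_R/a_R = (2/5)/(3/2) = 0.2667 s
robot covers v_R·T_r = 0.4000·0.1200 = 0.0480 m before braking
braking distance = 0.4000²/(2·1.5000) = 0.0533 m
person approaches 2.0000·(0.1200+0.2667) = 0.7733 m
C+Z_d+Z_r = 0.1000+0.0100+0.0600 = 0.1700 m
S_min ≈ 0.0480+0.0533+0.7733+0.1700  ⇒  S_min = 1567/1500 m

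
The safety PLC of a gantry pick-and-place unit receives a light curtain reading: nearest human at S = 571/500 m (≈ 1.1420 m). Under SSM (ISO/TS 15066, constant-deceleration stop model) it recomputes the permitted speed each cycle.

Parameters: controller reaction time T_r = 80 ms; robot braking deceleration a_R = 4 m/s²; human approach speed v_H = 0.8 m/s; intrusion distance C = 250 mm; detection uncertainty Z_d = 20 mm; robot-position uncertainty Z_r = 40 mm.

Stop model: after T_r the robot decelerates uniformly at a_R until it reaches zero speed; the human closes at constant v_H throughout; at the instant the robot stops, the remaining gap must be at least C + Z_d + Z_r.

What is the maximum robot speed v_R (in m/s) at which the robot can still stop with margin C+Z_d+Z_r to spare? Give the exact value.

at the boundary: (1/8)·v² + (7/25)·v + (-96/125) = 0
  disc = (7/25)² − 4·(1/8)·(-96/125) = 289/625 ; √disc = 17/25
  v_R = (−(7/25) + 17/25) / (2·(1/8)) = 8/5 m/s
check:
braking lasts T_s = (8/5)/4 = 0.4000 s
robot covers v_R·T_r = 1.6000·0.0800 = 0.1280 m before braking
robot under decel: 1.6000²/(2·4.0000) = 0.3200 m
person approaches 0.8000·(0.0800+0.4000) = 0.3840 m
C+Z_d+Z_r = 0.2500+0.0200+0.0400 = 0.3100 m
sum ≈ 0.1280+0.3200+0.3840+0.3100 ≈ 1.1420 m = S ✓

v_R_max = 8/5 m/s = 1.6000 m/s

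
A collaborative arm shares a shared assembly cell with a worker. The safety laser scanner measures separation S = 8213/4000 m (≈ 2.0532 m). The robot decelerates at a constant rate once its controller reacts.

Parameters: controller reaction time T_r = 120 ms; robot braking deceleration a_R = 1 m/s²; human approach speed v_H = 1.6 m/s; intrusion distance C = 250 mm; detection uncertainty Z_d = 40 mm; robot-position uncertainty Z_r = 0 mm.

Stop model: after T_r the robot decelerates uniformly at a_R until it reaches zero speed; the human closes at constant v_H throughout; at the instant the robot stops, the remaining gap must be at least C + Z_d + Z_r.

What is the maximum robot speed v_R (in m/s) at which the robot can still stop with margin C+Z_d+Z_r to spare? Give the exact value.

v_R_max = 3/4 m/s = 0.7500 m/s

at the boundary: (1/2)·v² + (43/25)·v + (-1257/800) = 0
  disc = (43/25)² − 4·(1/2)·(-1257/800) = 61009/10000 ; √disc = 247/100
  v_R = (−(43/25) + 247/100) / (2·(1/2)) = 3/4 m/s
check:
T_s = v_R/a_R = (3/4)/1 = 0.7500 s
robot in T_r: 0.7500·0.1200 = 0.0900 m
robot under decel: 0.7500²/(2·1.0000) = 0.2812 m
human over T_r+T_s: 1.6000·(0.1200+0.7500) = 1.3920 m
C+Z_d+Z_r = 0.2500+0.0400+0.0000 = 0.2900 m
sum ≈ 0.0900+0.2812+1.3920+0.2900 ≈ 2.0532 m = S ✓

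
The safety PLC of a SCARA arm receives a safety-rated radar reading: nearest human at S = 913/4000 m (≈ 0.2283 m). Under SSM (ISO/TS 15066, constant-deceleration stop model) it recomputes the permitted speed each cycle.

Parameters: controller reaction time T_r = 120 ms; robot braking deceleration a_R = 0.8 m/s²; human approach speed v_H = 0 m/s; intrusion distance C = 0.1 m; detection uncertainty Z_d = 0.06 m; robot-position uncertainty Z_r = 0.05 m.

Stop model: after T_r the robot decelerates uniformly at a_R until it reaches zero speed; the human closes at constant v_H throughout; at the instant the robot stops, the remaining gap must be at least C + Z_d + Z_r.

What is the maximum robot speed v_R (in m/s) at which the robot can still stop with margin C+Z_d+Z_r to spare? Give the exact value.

at the boundary: (5/8)·v² + (3/25)·v + (-73/4000) = 0
  disc = (3/25)² − 4·(5/8)·(-73/4000) = 2401/40000 ; √disc = 49/200
  v_R = (−(3/25) + 49/200) / (2·(5/8)) = 1/10 m/s
check:
braking lasts T_s = (1/10)/(4/5) = 0.1250 s
reaction-phase robot travel = 0.1000·0.1200 = 0.0120 m
robot covers 0.1000·0.1250 − ½·0.8000·0.1250² = 0.0063 m while stopping
person approaches 0.0000·(0.1200+0.1250) = 0.0000 m
margins: 0.1000+0.0600+0.0500 = 0.2100 m
sum ≈ 0.0120+0.0063+0.0000+0.2100 ≈ 0.2283 m = S ✓

v_R_max = 1/10 m/s = 0.1000 m/s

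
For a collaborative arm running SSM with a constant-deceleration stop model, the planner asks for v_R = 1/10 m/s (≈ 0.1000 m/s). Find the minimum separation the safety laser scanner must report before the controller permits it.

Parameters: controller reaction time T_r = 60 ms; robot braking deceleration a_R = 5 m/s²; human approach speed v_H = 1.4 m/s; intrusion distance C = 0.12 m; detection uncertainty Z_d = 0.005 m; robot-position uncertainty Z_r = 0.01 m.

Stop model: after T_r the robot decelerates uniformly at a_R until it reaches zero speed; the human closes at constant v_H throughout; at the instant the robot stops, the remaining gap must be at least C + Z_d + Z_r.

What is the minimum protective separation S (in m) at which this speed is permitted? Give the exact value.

stop time T_s = (1/10)/5 = 0.0200 s
robot in T_r: 0.1000·0.0600 = 0.0060 m
robot covers 0.1000·0.0200 − ½·5.0000·0.0200² = 0.0010 m while stopping
human closes 1.4000·0.0800 = 0.1120 m
C+Z_d+Z_r = 0.1200+0.0050+0.0100 = 0.1350 m
S_min ≈ 0.0060+0.0010+0.1120+0.1350  ⇒  S_min = 127/500 m

S_min = 127/500 m = 0.2540 m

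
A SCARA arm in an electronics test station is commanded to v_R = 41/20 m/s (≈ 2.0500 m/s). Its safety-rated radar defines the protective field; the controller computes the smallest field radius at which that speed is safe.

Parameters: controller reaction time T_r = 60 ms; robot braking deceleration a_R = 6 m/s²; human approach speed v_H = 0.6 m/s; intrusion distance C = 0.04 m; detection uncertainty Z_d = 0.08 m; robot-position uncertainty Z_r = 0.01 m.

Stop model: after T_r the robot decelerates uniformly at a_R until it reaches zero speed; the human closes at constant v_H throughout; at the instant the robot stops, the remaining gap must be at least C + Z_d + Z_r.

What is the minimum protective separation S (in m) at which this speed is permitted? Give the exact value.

S_min = 20261/24000 m = 0.8442 m

stop time T_s = (41/20)/6 = 0.3417 s
reaction-phase robot travel = 2.0500·0.0600 = 0.1230 m
robot under decel: 2.0500²/(2·6.0000) = 0.3502 m
person approaches 0.6000·(0.0600+0.3417) = 0.2410 m
margins: 0.0400+0.0800+0.0100 = 0.1300 m
S_min ≈ 0.1230+0.3502+0.2410+0.1300  ⇒  S_min = 20261/24000 m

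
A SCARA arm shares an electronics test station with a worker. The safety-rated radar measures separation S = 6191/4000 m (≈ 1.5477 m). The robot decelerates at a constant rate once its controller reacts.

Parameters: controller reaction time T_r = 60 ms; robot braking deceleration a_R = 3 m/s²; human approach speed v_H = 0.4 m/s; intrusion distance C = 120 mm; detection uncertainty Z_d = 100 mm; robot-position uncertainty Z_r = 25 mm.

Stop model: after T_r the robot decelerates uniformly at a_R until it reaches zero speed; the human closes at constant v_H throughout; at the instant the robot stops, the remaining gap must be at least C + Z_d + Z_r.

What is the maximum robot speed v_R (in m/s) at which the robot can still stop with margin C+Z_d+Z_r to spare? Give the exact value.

at the boundary: (1/6)·v² + (29/150)·v + (-1023/800) = 0
  disc = (29/150)² − 4·(1/6)·(-1023/800) = 80089/90000 ; √disc = 283/300
  v_R = (−(29/150) + 283/300) / (2·(1/6)) = 9/4 m/s
check:
T_s = v_R/a_R = (9/4)/3 = 0.7500 s
robot in T_r: 2.2500·0.0600 = 0.1350 m
robot under decel: 2.2500²/(2·3.0000) = 0.8438 m
person approaches 0.4000·(0.0600+0.7500) = 0.3240 m
margins: 0.1200+0.1000+0.0250 = 0.2450 m
sum ≈ 0.1350+0.8438+0.3240+0.2450 ≈ 1.5477 m = S ✓

v_R_max = 9/4 m/s = 2.2500 m/s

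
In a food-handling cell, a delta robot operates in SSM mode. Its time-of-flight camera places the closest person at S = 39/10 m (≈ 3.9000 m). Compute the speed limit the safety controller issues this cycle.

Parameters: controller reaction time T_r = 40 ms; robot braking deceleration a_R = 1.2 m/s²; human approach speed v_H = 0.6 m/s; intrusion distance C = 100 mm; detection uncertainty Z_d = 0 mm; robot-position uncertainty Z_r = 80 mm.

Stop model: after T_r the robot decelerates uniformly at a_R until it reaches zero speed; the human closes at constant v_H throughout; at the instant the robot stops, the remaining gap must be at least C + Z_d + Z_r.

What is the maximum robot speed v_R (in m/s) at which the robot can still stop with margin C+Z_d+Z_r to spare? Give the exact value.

quadratic (5/12)·v² + (27/50)·v + (-462/125) = 0
  disc = (27/50)² − 4·(5/12)·(-462/125) = 16129/2500 ; √disc = 127/50
  v_R = (−(27/50) + 127/50) / (2·(5/12)) = 12/5 m/s
check:
T_s = v_R/a_R = (12/5)/(6/5) = 2.0000 s
reaction-phase robot travel = 2.4000·0.0400 = 0.0960 m
robot covers 2.4000·2.0000 − ½·1.2000·2.0000² = 2.4000 m while stopping
person approaches 0.6000·(0.0400+2.0000) = 1.2240 m
C+Z_d+Z_r = 0.1000+0.0000+0.0800 = 0.1800 m
sum ≈ 0.0960+2.4000+1.2240+0.1800 ≈ 3.9000 m = S ✓

v_R_max = 12/5 m/s = 2.4000 m/s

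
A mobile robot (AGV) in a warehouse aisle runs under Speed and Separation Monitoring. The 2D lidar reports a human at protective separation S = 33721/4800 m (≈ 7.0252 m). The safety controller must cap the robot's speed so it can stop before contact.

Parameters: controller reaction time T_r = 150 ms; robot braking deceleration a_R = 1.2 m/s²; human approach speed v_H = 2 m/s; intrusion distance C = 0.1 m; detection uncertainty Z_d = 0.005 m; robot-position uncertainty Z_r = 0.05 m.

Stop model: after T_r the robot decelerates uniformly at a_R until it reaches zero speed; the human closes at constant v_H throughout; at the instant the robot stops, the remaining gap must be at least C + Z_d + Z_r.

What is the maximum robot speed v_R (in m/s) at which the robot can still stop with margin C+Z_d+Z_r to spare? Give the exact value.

quadratic (5/12)·v² + (109/60)·v + (-31537/4800) = 0
  disc = (109/60)² − 4·(5/12)·(-31537/4800) = 22801/1600 ; √disc = 151/40
  v_R = (−(109/60) + 151/40) / (2·(5/12)) = 47/20 m/s
check:
T_s = v_R/a_R = (47/20)/(6/5) = 1.9583 s
robot in T_r: 2.3500·0.1500 = 0.3525 m
braking distance = 2.3500²/(2·1.2000) = 2.3010 m
person approaches 2.0000·(0.1500+1.9583) = 4.2167 m
C+Z_d+Z_r = 0.1000+0.0050+0.0500 = 0.1550 m
sum ≈ 0.3525+2.3010+4.2167+0.1550 ≈ 7.0252 m = S ✓

v_R_max = 47/20 m/s = 2.3500 m/s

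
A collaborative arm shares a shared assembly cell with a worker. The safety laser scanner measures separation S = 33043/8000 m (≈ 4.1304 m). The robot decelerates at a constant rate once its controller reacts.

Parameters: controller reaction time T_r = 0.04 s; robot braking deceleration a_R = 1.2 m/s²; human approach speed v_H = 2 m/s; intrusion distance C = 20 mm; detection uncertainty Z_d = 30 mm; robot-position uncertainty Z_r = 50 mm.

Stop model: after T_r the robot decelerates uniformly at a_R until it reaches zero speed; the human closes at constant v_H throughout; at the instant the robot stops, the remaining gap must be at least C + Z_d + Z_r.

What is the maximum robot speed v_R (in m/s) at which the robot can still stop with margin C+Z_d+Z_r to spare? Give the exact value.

collect terms ⇒ (5/12)·v_R² + (128/75)·v_R + (-31603/8000) = 0
  disc = (128/75)² − 4·(5/12)·(-31603/8000) = 3418801/360000 ; √disc = 1849/600
  v_R = (−(128/75) + 1849/600) / (2·(5/12)) = 33/20 m/s
check:
stop time T_s = (33/20)/(6/5) = 1.3750 s
robot covers v_R·T_r = 1.6500·0.0400 = 0.0660 m before braking
robot under decel: 1.6500²/(2·1.2000) = 1.1344 m
human over T_r+T_s: 2.0000·(0.0400+1.3750) = 2.8300 m
residual clearance needed = 0.0200+0.0300+0.0500 = 0.1000 m
sum ≈ 0.0660+1.1344+2.8300+0.1000 ≈ 4.1304 m = S ✓

v_R_max = 33/20 m/s = 1.6500 m/s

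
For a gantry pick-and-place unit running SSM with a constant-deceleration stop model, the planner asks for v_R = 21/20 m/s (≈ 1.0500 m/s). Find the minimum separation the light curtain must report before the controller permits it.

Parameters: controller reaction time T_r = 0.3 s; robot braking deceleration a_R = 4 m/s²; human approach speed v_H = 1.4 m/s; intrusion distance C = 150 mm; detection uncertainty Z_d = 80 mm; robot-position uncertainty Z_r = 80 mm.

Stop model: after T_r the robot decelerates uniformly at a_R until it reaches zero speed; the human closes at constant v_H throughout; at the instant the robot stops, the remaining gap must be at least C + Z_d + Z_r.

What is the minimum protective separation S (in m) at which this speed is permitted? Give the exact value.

T_s = v_R/a_R = (21/20)/4 = 0.2625 s
robot covers v_R·T_r = 1.0500·0.3000 = 0.3150 m before braking
robot covers 1.0500·0.2625 − ½·4.0000·0.2625² = 0.1378 m while stopping
person approaches 1.4000·(0.3000+0.2625) = 0.7875 m
C+Z_d+Z_r = 0.1500+0.0800+0.0800 = 0.3100 m
S_min ≈ 0.3150+0.1378+0.7875+0.3100  ⇒  S_min = 4961/3200 m

S_min = 4961/3200 m = 1.5503 m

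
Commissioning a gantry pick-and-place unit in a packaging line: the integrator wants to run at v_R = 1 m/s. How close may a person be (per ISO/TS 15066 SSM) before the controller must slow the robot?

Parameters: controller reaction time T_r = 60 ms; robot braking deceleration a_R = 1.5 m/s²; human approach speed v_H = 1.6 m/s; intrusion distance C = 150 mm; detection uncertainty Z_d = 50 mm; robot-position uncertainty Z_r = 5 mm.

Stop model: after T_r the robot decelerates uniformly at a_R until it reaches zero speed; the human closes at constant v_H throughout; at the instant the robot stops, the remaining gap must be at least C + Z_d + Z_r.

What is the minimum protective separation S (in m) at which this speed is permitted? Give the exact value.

T_s = v_R/a_R = 1/(3/2) = 0.6667 s
robot in T_r: 1.0000·0.0600 = 0.0600 m
robot covers 1.0000·0.6667 − ½·1.5000·0.6667² = 0.3333 m while stopping
human over T_r+T_s: 1.6000·(0.0600+0.6667) = 1.1627 m
margins: 0.1500+0.0500+0.0050 = 0.2050 m
S_min ≈ 0.0600+0.3333+1.1627+0.2050  ⇒  S_min = 1761/1000 m

S_min = 1761/1000 m = 1.7610 m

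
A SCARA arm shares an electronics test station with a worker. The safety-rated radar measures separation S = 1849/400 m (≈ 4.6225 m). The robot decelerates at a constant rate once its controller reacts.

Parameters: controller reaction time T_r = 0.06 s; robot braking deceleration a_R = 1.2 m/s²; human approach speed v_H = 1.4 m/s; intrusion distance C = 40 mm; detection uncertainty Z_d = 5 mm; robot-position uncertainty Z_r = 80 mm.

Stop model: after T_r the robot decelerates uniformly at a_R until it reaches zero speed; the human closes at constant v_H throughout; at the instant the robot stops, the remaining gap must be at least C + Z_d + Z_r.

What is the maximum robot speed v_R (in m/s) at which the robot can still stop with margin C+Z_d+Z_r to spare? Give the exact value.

at the boundary: (5/12)·v² + (92/75)·v + (-8827/2000) = 0
  disc = (92/75)² − 4·(5/12)·(-8827/2000) = 797449/90000 ; √disc = 893/300
  v_R = (−(92/75) + 893/300) / (2·(5/12)) = 21/10 m/s
check:
T_s = v_R/a_R = (21/10)/(6/5) = 1.7500 s
robot covers v_R·T_r = 2.1000·0.0600 = 0.1260 m before braking
braking distance = 2.1000²/(2·1.2000) = 1.8375 m
human closes 1.4000·1.8100 = 2.5340 m
C+Z_d+Z_r = 0.0400+0.0050+0.0800 = 0.1250 m
sum ≈ 0.1260+1.8375+2.5340+0.1250 ≈ 4.6225 m = S ✓

v_R_max = 21/10 m/s = 2.1000 m/s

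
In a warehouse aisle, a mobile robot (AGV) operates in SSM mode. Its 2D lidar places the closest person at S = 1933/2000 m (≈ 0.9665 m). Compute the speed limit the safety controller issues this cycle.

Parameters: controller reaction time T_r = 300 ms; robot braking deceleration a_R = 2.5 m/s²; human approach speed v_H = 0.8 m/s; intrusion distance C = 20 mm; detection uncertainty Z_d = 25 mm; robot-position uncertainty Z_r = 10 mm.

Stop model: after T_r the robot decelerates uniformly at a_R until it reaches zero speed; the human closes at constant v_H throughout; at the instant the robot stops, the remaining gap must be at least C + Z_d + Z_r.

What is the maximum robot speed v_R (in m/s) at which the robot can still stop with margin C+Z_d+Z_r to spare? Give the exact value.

v_R_max = 17/20 m/s = 0.8500 m/s

at the boundary: (1/5)·v² + (31/50)·v + (-1343/2000) = 0
  disc = (31/50)² − 4·(1/5)·(-1343/2000) = 576/625 ; √disc = 24/25
  v_R = (−(31/50) + 24/25) / (2·(1/5)) = 17/20 m/s
check:
braking lasts T_s = (17/20)/(5/2) = 0.3400 s
reaction-phase robot travel = 0.8500·0.3000 = 0.2550 m
robot covers 0.8500·0.3400 − ½·2.5000·0.3400² = 0.1445 m while stopping
human closes 0.8000·0.6400 = 0.5120 m
C+Z_d+Z_r = 0.0200+0.0250+0.0100 = 0.0550 m
sum ≈ 0.2550+0.1445+0.5120+0.0550 ≈ 0.9665 m = S ✓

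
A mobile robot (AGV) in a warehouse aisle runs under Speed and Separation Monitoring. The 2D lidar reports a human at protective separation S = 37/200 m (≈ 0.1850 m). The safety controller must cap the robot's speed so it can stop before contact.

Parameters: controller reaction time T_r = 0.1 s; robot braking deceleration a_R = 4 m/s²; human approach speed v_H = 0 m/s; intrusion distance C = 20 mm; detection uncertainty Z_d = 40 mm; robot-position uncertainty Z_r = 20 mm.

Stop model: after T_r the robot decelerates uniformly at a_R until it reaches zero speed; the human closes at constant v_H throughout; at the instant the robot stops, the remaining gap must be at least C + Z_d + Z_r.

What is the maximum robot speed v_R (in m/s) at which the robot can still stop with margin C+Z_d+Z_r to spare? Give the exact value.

v_R_max = 3/5 m/s = 0.6000 m/s

at the boundary: (1/8)·v² + (1/10)·v + (-21/200) = 0
  disc = (1/10)² − 4·(1/8)·(-21/200) = 1/16 ; √disc = 1/4
  v_R = (−(1/10) + 1/4) / (2·(1/8)) = 3/5 m/s
check:
T_s = v_R/a_R = (3/5)/4 = 0.1500 s
robot in T_r: 0.6000·0.1000 = 0.0600 m
robot under decel: 0.6000²/(2·4.0000) = 0.0450 m
person approaches 0.0000·(0.1000+0.1500) = 0.0000 m
C+Z_d+Z_r = 0.0200+0.0400+0.0200 = 0.0800 m
sum ≈ 0.0600+0.0450+0.0000+0.0800 ≈ 0.1850 m = S ✓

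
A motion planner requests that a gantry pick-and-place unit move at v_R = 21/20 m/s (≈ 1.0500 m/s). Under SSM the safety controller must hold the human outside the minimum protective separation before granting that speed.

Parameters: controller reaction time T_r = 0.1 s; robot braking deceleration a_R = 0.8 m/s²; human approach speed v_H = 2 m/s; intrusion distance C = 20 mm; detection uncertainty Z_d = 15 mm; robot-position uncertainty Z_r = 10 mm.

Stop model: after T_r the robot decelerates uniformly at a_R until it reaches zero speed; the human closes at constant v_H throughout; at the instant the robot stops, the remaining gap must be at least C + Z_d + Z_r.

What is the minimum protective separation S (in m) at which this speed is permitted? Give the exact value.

S_min = 469/128 m = 3.6641 m

braking lasts T_s = (21/20)/(4/5) = 1.3125 s
robot in T_r: 1.0500·0.1000 = 0.1050 m
robot covers 1.0500·1.3125 − ½·0.8000·1.3125² = 0.6891 m while stopping
person approaches 2.0000·(0.1000+1.3125) = 2.8250 m
residual clearance needed = 0.0200+0.0150+0.0100 = 0.0450 m
S_min ≈ 0.1050+0.6891+2.8250+0.0450  ⇒  S_min = 469/128 m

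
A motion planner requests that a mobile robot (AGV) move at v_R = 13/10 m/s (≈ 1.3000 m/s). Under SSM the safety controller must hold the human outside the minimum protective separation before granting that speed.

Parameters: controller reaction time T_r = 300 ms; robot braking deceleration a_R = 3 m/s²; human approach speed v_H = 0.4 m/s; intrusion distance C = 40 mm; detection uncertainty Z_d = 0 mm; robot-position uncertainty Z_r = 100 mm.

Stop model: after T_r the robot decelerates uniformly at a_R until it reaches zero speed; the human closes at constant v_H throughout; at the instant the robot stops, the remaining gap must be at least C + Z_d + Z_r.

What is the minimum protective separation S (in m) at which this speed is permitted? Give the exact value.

S_min = 221/200 m = 1.1050 m

stop time T_s = (13/10)/3 = 0.4333 s
robot covers v_R·T_r = 1.3000·0.3000 = 0.3900 m before braking
robot under decel: 1.3000²/(2·3.0000) = 0.2817 m
person approaches 0.4000·(0.3000+0.4333) = 0.2933 m
margins: 0.0400+0.0000+0.1000 = 0.1400 m
S_min ≈ 0.3900+0.2817+0.2933+0.1400  ⇒  S_min = 221/200 m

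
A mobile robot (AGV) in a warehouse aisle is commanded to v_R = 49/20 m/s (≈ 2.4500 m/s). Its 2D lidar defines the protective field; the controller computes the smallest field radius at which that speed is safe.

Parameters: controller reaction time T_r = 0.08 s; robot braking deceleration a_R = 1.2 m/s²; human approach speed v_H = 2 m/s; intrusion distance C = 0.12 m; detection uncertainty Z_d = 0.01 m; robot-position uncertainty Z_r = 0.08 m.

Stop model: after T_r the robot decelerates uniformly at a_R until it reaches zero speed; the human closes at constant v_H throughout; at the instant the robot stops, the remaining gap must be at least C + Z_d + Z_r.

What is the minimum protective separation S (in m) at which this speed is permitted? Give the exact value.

S_min = 57203/8000 m = 7.1504 m

stop time T_s = (49/20)/(6/5) = 2.0417 s
robot covers v_R·T_r = 2.4500·0.0800 = 0.1960 m before braking
braking distance = 2.4500²/(2·1.2000) = 2.5010 m
human over T_r+T_s: 2.0000·(0.0800+2.0417) = 4.2433 m
residual clearance needed = 0.1200+0.0100+0.0800 = 0.2100 m
S_min ≈ 0.1960+2.5010+4.2433+0.2100  ⇒  S_min = 57203/8000 m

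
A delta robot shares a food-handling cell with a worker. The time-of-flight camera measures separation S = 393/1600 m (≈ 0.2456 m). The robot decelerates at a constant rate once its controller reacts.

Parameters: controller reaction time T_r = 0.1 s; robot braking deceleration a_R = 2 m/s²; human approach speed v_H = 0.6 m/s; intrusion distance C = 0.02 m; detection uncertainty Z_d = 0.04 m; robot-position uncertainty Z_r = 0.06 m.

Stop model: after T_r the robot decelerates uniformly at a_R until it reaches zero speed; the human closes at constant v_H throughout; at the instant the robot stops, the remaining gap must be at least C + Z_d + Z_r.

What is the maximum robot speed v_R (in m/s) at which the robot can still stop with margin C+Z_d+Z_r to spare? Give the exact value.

v_R_max = 3/20 m/s = 0.1500 m/s

at the boundary: (1/4)·v² + (2/5)·v + (-21/320) = 0
  disc = (2/5)² − 4·(1/4)·(-21/320) = 361/1600 ; √disc = 19/40
  v_R = (−(2/5) + 19/40) / (2·(1/4)) = 3/20 m/s
check:
braking lasts T_s = (3/20)/2 = 0.0750 s
robot in T_r: 0.1500·0.1000 = 0.0150 m
robot covers 0.1500·0.0750 − ½·2.0000·0.0750² = 0.0056 m while stopping
human over T_r+T_s: 0.6000·(0.1000+0.0750) = 0.1050 m
residual clearance needed = 0.0200+0.0400+0.0600 = 0.1200 m
sum ≈ 0.0150+0.0056+0.1050+0.1200 ≈ 0.2456 m = S ✓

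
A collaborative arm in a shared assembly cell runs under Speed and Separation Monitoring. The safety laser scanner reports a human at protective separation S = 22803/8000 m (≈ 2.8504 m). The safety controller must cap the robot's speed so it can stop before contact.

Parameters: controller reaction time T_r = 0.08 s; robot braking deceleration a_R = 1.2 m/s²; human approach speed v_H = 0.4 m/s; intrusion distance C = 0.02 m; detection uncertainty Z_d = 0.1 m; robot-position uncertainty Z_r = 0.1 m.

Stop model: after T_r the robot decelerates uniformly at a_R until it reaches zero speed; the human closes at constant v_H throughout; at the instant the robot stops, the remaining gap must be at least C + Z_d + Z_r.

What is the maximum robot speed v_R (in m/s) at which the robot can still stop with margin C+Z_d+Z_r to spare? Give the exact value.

at the boundary: (5/12)·v² + (31/75)·v + (-20787/8000) = 0
  disc = (31/75)² − 4·(5/12)·(-20787/8000) = 1620529/360000 ; √disc = 1273/600
  v_R = (−(31/75) + 1273/600) / (2·(5/12)) = 41/20 m/s
check:
stop time T_s = (41/20)/(6/5) = 1.7083 s
robot in T_r: 2.0500·0.0800 = 0.1640 m
braking distance = 2.0500²/(2·1.2000) = 1.7510 m
human over T_r+T_s: 0.4000·(0.0800+1.7083) = 0.7153 m
C+Z_d+Z_r = 0.0200+0.1000+0.1000 = 0.2200 m
sum ≈ 0.1640+1.7510+0.7153+0.2200 ≈ 2.8504 m = S ✓

v_R_max = 41/20 m/s = 2.0500 m/s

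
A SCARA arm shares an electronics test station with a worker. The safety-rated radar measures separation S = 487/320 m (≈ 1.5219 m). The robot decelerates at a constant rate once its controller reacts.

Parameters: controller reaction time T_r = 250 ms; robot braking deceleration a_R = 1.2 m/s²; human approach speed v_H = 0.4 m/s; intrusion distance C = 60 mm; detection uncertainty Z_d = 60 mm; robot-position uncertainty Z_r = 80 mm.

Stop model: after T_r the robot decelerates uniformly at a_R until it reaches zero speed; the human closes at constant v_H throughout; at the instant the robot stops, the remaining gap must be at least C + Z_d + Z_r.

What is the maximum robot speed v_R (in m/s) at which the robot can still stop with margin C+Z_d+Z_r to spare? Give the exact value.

v_R_max = 23/20 m/s = 1.1500 m/s

at the boundary: (5/12)·v² + (7/12)·v + (-391/320) = 0
  disc = (7/12)² − 4·(5/12)·(-391/320) = 1369/576 ; √disc = 37/24
  v_R = (−(7/12) + 37/24) / (2·(5/12)) = 23/20 m/s
check:
T_s = v_R/a_R = (23/20)/(6/5) = 0.9583 s
reaction-phase robot travel = 1.1500·0.2500 = 0.2875 m
braking distance = 1.1500²/(2·1.2000) = 0.5510 m
person approaches 0.4000·(0.2500+0.9583) = 0.4833 m
C+Z_d+Z_r = 0.0600+0.0600+0.0800 = 0.2000 m
sum ≈ 0.2875+0.5510+0.4833+0.2000 ≈ 1.5219 m = S ✓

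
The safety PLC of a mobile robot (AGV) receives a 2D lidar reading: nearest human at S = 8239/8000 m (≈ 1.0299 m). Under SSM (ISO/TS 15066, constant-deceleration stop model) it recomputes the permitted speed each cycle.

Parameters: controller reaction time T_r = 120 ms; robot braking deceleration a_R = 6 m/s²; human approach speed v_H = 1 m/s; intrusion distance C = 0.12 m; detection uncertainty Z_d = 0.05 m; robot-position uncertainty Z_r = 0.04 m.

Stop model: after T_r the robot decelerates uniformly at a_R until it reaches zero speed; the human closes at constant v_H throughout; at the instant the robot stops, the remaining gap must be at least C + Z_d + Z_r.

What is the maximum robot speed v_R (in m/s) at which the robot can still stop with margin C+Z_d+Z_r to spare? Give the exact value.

collect terms ⇒ (1/12)·v_R² + (43/150)·v_R + (-5599/8000) = 0
  disc = (43/150)² − 4·(1/12)·(-5599/8000) = 113569/360000 ; √disc = 337/600
  v_R = (−(43/150) + 337/600) / (2·(1/12)) = 33/20 m/s
check:
braking lasts T_s = (33/20)/6 = 0.2750 s
reaction-phase robot travel = 1.6500·0.1200 = 0.1980 m
braking distance = 1.6500²/(2·6.0000) = 0.2269 m
person approaches 1.0000·(0.1200+0.2750) = 0.3950 m
residual clearance needed = 0.1200+0.0500+0.0400 = 0.2100 m
sum ≈ 0.1980+0.2269+0.3950+0.2100 ≈ 1.0299 m = S ✓

v_R_max = 33/20 m/s = 1.6500 m/s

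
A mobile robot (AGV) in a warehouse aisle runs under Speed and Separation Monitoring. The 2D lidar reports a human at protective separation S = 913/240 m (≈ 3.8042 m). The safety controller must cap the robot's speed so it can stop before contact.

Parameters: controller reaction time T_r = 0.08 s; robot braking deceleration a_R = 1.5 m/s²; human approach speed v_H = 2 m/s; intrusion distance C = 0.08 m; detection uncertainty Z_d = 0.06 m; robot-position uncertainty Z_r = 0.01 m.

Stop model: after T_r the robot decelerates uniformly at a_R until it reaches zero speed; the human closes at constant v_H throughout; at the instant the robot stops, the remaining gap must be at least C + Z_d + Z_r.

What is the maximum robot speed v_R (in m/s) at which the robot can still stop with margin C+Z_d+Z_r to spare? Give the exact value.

v_R_max = 7/4 m/s = 1.7500 m/s

quadratic (1/3)·v² + (106/75)·v + (-4193/1200) = 0
  disc = (106/75)² − 4·(1/3)·(-4193/1200) = 16641/2500 ; √disc = 129/50
  v_R = (−(106/75) + 129/50) / (2·(1/3)) = 7/4 m/s
check:
T_s = v_R/a_R = (7/4)/(3/2) = 1.1667 s
robot covers v_R·T_r = 1.7500·0.0800 = 0.1400 m before braking
braking distance = 1.7500²/(2·1.5000) = 1.0208 m
human over T_r+T_s: 2.0000·(0.0800+1.1667) = 2.4933 m
margins: 0.0800+0.0600+0.0100 = 0.1500 m
sum ≈ 0.1400+1.0208+2.4933+0.1500 ≈ 3.8042 m = S ✓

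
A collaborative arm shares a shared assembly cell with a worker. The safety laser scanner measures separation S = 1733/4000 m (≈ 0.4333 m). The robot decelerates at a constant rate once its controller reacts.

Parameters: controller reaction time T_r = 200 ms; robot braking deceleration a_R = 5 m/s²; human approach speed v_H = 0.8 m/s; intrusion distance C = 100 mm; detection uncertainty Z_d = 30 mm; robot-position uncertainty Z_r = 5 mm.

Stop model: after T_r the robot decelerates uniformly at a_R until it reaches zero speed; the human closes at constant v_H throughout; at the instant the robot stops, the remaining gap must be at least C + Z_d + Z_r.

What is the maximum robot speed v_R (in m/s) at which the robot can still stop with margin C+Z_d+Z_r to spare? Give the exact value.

v_R_max = 7/20 m/s = 0.3500 m/s

at the boundary: (1/10)·v² + (9/25)·v + (-553/4000) = 0
  disc = (9/25)² − 4·(1/10)·(-553/4000) = 1849/10000 ; √disc = 43/100
  v_R = (−(9/25) + 43/100) / (2·(1/10)) = 7/20 m/s
check:
T_s = v_R/a_R = (7/20)/5 = 0.0700 s
reaction-phase robot travel = 0.3500·0.2000 = 0.0700 m
braking distance = 0.3500²/(2·5.0000) = 0.0123 m
human closes 0.8000·0.2700 = 0.2160 m
margins: 0.1000+0.0300+0.0050 = 0.1350 m
sum ≈ 0.0700+0.0123+0.2160+0.1350 ≈ 0.4333 m = S ✓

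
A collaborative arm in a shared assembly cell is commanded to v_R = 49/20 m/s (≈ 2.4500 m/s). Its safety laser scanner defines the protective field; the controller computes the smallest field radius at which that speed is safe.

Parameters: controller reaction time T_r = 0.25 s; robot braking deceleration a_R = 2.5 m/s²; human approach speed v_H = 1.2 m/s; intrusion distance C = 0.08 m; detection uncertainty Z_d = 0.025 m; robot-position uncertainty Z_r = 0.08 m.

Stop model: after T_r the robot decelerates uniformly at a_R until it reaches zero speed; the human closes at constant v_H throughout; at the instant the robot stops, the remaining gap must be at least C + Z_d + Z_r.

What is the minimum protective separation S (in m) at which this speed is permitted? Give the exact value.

S_min = 1737/500 m = 3.4740 m

braking lasts T_s = (49/20)/(5/2) = 0.9800 s
robot covers v_R·T_r = 2.4500·0.2500 = 0.6125 m before braking
braking distance = 2.4500²/(2·2.5000) = 1.2005 m
person approaches 1.2000·(0.2500+0.9800) = 1.4760 m
C+Z_d+Z_r = 0.0800+0.0250+0.0800 = 0.1850 m
S_min ≈ 0.6125+1.2005+1.4760+0.1850  ⇒  S_min = 1737/500 m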